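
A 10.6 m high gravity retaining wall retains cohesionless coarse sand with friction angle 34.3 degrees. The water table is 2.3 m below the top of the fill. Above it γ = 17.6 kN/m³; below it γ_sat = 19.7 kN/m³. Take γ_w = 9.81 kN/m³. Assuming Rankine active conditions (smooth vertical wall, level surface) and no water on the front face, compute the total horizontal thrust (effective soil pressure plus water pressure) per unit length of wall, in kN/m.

540 kN/m

K_a = tan²(45° − φ/2) = 0.2792.
γ' = 19.7 − 9.81 = 9.890 kN/m³. Depth below WT = 8.3 m.
σ'_h at WT = K_a γ d_w = 11.30 kPa; at base = 11.30 + K_a γ' × 8.3 = 34.22 kPa.
P₁ (0–2.3 m) = ½×11.30×2.3 = 13.00. P₂ (2.3–10.6 m) = ½(11.30+34.22)×8.3 = 188.9.
P_w = ½ γ_w h₂² = 0.5×9.81×8.3² = 337.9. Total = 13.00+188.9+337.9 = 539.8 kN/m.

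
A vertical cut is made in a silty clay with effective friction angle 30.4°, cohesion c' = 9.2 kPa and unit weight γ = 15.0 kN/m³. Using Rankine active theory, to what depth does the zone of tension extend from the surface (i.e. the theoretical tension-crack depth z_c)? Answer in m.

K_a = tan²(45° − 30.4°/2) = 0.3280; √K_a = 0.5727.
The active pressure is zero where K_a γ z = 2c√K_a, so z_c = 2c/(γ√K_a) = 2×9.2/(15.0×0.5727) = 2.142 m.

2.14 m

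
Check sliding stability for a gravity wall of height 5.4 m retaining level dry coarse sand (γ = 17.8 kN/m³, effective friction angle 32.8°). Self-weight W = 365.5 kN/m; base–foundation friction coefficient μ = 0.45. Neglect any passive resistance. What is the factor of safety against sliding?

K_a = tan²(45° − 32.8°/2) = 0.2973.
P_a = ½K_aγH² = 0.5×0.2973×17.8×5.4² = 77.15 kN/m, acting at H/3 = 1.800 m above the base.
FS_sliding = μW / P_a = 0.45×365.5 / 77.15 = 2.132.

2.13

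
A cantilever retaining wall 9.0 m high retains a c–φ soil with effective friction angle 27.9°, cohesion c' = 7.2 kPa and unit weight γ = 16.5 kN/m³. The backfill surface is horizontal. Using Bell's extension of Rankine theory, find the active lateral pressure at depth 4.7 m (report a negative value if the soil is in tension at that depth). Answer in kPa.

K_a = (1 − sin φ)/(1 + sin φ) = 0.3625.
σ_a = K_a γ z − 2c√K_a = 0.3625×16.5×4.7 − 2×7.2×0.6020 = 19.44 kPa.

19.4 kPa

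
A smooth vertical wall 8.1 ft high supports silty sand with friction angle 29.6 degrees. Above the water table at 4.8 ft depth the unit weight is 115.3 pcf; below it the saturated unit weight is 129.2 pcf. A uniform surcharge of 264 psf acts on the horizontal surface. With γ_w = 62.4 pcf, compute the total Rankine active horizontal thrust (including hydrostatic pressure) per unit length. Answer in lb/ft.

K_a = tan²(45° − φ/2) = 0.3387.
γ' = 129.2 − 62.4 = 66.80 pcf. h₂ = H − d_w = 3.3 ft.
σ'_h: at surface K_a·q = 89.43; at WT K_a(q+γd_w) = 276.9; at base K_a(q+γd_w+γ'h₂) = 351.6 psf.
P₁ = ½(89.43+276.9)×4.8 = 879.2; P₂ = ½(276.9+351.6)×3.3 = 1037; P_w = ½γ_w h₂² = 339.8.
Total = 879.2+1037+339.8 = 2256 lb/ft.

2260 lb/ft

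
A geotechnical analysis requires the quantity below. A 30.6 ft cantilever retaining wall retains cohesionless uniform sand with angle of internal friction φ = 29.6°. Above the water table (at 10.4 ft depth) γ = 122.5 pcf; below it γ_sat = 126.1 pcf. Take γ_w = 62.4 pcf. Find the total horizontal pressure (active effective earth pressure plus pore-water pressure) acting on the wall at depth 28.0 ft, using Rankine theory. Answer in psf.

K_a = (1 − sin φ)/(1 + sin φ) = 0.3387.
γ' = 126.1 − 62.4 = 63.70 pcf.
Effective vertical stress at 28.0 ft: σ'_v = 122.5×10.4 + 63.70×17.6 = 2395 psf.
σ'_h = K_a σ'_v = 0.3387 × 2395 = 811.3 psf; u = γ_w × 17.6 = 1098 psf.
Total σ_h = 811.3 + 1098 = 1910 psf.

1910 psf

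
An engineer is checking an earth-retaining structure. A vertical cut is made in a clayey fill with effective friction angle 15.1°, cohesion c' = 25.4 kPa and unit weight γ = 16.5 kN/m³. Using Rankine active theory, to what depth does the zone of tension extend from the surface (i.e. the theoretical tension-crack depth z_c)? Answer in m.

4.02 m

K_a = tan²(45° − 15.1°/2) = 0.5867; √K_a = 0.7659.
The active pressure is zero where K_a γ z = 2c√K_a, so z_c = 2c/(γ√K_a) = 2×25.4/(16.5×0.7659) = 4.020 m.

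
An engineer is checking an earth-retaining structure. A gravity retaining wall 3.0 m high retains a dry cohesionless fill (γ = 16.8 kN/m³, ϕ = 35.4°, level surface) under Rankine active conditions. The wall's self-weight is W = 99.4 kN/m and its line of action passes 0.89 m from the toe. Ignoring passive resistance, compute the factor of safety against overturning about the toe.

K_a = tan²(45° − 35.4°/2) = 0.2664.
P_a = ½K_aγH² = 0.5×0.2664×16.8×3.0² = 20.14 kN/m, acting at H/3 = 1.000 m above the base.
Overturning moment M_o = P_a × H/3 = 20.14 × 1.000 = 20.14.
Resisting moment M_r = W × 0.89 = 99.4 × 0.89 = 88.47.
FS_overturning = M_r/M_o = 88.47/20.14 = 4.393.

4.39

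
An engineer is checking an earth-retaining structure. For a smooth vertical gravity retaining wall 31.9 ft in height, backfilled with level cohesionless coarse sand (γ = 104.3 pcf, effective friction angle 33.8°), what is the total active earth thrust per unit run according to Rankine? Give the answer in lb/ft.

K_a = tan²(45° − φ/2) = 0.2851.
P_a = ½ K_a γ H² = 0.5 × 0.2851 × 104.3 × 31.9² = 15130 lb/ft.

15100 lb/ft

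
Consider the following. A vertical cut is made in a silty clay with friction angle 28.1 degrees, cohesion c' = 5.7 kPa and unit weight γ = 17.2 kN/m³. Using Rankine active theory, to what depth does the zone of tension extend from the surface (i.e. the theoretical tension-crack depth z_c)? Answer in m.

K_a = tan²(45° − 28.1°/2) = 0.3596; √K_a = 0.5997.
The active pressure is zero where K_a γ z = 2c√K_a, so z_c = 2c/(γ√K_a) = 2×5.7/(17.2×0.5997) = 1.105 m.

1.11 m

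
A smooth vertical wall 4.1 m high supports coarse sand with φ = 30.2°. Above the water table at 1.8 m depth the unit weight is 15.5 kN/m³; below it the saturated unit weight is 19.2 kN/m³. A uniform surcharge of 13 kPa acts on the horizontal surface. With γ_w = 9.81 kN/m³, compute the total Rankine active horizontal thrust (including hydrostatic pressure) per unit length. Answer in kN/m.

81.3 kN/m

K_a = tan²(45° − φ/2) = 0.3307.
γ' = 19.2 − 9.81 = 9.390 kN/m³. h₂ = H − d_w = 2.3 m.
σ'_h: at surface K_a·q = 4.299; at WT K_a(q+γd_w) = 13.52; at base K_a(q+γd_w+γ'h₂) = 20.66 kPa.
P₁ = ½(4.299+13.52)×1.8 = 16.04; P₂ = ½(13.52+20.66)×2.3 = 39.32; P_w = ½γ_w h₂² = 25.95.
Total = 16.04+39.32+25.95 = 81.30 kN/m.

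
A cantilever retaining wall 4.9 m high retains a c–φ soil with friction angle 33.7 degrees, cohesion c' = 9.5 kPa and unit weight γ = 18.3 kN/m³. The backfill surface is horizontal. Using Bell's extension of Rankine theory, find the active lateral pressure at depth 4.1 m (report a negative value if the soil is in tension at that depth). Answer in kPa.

11.3 kPa

K_a = (1 − sin φ)/(1 + sin φ) = 0.2863.
σ_a = K_a γ z − 2c√K_a = 0.2863×18.3×4.1 − 2×9.5×0.5351 = 11.31 kPa.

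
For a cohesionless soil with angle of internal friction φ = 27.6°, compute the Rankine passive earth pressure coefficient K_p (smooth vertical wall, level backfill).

K_p = (1 + sin φ)/(1 − sin φ) = tan²(45° + 27.6°/2) = 2.726.

2.73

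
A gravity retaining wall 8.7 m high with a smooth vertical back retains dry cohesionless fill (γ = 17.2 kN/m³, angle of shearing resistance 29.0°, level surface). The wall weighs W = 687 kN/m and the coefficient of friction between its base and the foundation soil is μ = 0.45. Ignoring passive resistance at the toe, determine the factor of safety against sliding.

K_a = tan²(45° − 29.0°/2) = 0.3470.
P_a = ½K_aγH² = 0.5×0.3470×17.2×8.7² = 225.9 kN/m, acting at H/3 = 2.900 m above the base.
FS_sliding = μW / P_a = 0.45×687 / 225.9 = 1.369.

1.37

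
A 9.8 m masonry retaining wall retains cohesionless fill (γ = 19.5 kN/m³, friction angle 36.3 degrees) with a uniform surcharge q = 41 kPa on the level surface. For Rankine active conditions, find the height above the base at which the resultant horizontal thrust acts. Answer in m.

K_a = 0.2563.
Triangular part P₁ = ½K_aγH² = 240.0 at H/3 = 3.267 m; rectangular part P₂ = K_a q H = 103.0 at H/2 = 4.900 m.
ȳ = (P₁·3.267 + P₂·4.900)/(P₁+P₂) = 3.757 m.

3.76 m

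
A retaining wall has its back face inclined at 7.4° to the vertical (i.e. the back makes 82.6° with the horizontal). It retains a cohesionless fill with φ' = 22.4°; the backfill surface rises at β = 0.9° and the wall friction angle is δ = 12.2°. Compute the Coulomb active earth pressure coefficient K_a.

K_a = sin²(α+φ) / [sin²α · sin(α−δ) · (1 + √{sin(φ+δ)sin(φ−β) / (sin(α−δ)sin(α+β))})²].
With α = 82.6°, φ = 22.4°, δ = 12.2°, β = 0.9°: K_a = 0.4651.

0.465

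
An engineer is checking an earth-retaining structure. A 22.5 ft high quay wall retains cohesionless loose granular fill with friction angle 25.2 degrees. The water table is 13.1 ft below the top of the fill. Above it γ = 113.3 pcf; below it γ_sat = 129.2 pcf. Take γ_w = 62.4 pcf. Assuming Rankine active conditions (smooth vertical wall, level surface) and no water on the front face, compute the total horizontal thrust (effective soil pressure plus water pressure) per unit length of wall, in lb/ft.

K_a = tan²(45° − φ/2) = 0.4027.
γ' = 129.2 − 62.4 = 66.80 pcf. Depth below WT = 9.4 ft.
σ'_h at WT = K_a γ d_w = 597.8 psf; at base = 597.8 + K_a γ' × 9.4 = 850.7 psf.
P₁ (0–13.1 ft) = ½×597.8×13.1 = 3915. P₂ (13.1–22.5 ft) = ½(597.8+850.7)×9.4 = 6808.
P_w = ½ γ_w h₂² = 0.5×62.4×9.4² = 2757. Total = 3915+6808+2757 = 13480 lb/ft.

13500 lb/ft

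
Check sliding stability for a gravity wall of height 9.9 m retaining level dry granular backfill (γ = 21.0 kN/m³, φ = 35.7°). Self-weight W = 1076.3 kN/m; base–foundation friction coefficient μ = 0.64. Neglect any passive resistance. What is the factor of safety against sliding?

2.55

K_a = tan²(45° − 35.7°/2) = 0.2630.
P_a = ½K_aγH² = 0.5×0.2630×21.0×9.9² = 270.6 kN/m, acting at H/3 = 3.300 m above the base.
FS_sliding = μW / P_a = 0.64×1076.3 / 270.6 = 2.545.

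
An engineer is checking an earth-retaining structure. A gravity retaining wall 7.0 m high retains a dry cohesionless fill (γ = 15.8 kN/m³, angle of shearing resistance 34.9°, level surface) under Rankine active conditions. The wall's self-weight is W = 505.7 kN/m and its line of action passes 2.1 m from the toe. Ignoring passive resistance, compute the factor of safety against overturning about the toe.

K_a = tan²(45° − 34.9°/2) = 0.2721.
P_a = ½K_aγH² = 0.5×0.2721×15.8×7.0² = 105.3 kN/m, acting at H/3 = 2.333 m above the base.
Overturning moment M_o = P_a × H/3 = 105.3 × 2.333 = 245.8.
Resisting moment M_r = W × 2.1 = 505.7 × 2.1 = 1062.
FS_overturning = M_r/M_o = 1062/245.8 = 4.320.

4.32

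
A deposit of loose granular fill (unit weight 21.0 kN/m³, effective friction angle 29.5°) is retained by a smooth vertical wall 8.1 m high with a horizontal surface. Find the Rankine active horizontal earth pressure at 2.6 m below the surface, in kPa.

18.6 kPa

K_a = (1 − sin φ)/(1 + sin φ) = 0.3401.
σ_h = K_a γ z = 0.3401 × 21.0 × 2.6 = 18.57 kPa.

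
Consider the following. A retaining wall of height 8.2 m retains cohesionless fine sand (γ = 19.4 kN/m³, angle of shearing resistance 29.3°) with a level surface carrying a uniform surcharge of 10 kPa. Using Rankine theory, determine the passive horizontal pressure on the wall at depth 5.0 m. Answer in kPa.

312 kPa

K_p = (1 + sin φ)/(1 − sin φ) = 2.917.
σ_v = γz + q = 19.4 × 5.0 + 10 = 107.0 kPa.
σ_h = K_p σ_v = 2.917 × 107.0 = 312.1 kPa.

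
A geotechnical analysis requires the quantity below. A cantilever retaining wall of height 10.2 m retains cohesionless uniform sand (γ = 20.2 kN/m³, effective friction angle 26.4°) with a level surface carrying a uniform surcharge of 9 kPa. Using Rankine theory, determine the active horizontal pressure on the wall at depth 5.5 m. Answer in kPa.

K_a = (1 − sin φ)/(1 + sin φ) = 0.3844.
σ_v = γz + q = 20.2 × 5.5 + 9 = 120.1 kPa.
σ_h = K_a σ_v = 0.3844 × 120.1 = 46.17 kPa.

46.2 kPa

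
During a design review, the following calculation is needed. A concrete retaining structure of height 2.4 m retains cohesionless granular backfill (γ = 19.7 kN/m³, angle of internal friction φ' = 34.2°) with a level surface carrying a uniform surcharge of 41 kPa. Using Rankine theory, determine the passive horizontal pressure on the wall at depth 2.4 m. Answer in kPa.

K_p = (1 + sin φ)/(1 − sin φ) = 3.567.
σ_v = γz + q = 19.7 × 2.4 + 41 = 88.28 kPa.
σ_h = K_p σ_v = 3.567 × 88.28 = 314.9 kPa.

315 kPa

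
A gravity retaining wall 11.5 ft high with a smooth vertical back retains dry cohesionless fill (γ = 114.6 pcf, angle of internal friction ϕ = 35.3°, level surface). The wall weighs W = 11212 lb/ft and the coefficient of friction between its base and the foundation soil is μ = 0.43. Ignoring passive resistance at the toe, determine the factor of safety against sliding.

K_a = tan²(45° − 35.3°/2) = 0.2675.
P_a = ½K_aγH² = 0.5×0.2675×114.6×11.5² = 2027 lb/ft, acting at H/3 = 3.833 ft above the base.
FS_sliding = μW / P_a = 0.43×11212 / 2027 = 2.378.

2.38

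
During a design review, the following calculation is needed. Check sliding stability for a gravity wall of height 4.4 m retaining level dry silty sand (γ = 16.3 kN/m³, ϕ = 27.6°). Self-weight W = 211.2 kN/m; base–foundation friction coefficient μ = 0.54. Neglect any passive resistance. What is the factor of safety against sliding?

K_a = tan²(45° − 27.6°/2) = 0.3668.
P_a = ½K_aγH² = 0.5×0.3668×16.3×4.4² = 57.87 kN/m, acting at H/3 = 1.467 m above the base.
FS_sliding = μW / P_a = 0.54×211.2 / 57.87 = 1.971.

1.97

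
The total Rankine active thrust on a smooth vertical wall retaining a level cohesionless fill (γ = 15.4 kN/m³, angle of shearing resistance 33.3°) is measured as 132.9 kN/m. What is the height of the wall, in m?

K_a = 0.2911. P_a = ½ K_a γ H² ⇒ H = √(2P_a/(K_a γ)).
H = √(2×132.9/(0.2911×15.4)) = 7.700 m.

7.70 m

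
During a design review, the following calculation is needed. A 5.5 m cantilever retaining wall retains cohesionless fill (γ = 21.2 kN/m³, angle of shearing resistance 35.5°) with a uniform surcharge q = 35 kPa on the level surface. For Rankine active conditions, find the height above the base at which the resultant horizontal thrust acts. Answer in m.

2.18 m

K_a = 0.2653.
Triangular part P₁ = ½K_aγH² = 85.06 at H/3 = 1.833 m; rectangular part P₂ = K_a q H = 51.06 at H/2 = 2.750 m.
ȳ = (P₁·1.833 + P₂·2.750)/(P₁+P₂) = 2.177 m.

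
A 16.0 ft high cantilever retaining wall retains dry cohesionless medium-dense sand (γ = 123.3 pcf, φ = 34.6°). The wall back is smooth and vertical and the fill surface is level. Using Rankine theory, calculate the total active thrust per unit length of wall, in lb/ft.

4350 lb/ft

K_a = tan²(45° − φ/2) = 0.2756.
P_a = ½ K_a γ H² = 0.5 × 0.2756 × 123.3 × 16.0² = 4350 lb/ft.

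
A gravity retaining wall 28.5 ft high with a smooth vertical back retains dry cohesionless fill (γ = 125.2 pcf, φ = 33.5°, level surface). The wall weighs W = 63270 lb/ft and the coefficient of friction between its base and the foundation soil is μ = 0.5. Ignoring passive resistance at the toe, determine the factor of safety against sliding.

2.15

K_a = tan²(45° − 33.5°/2) = 0.2887.
P_a = ½K_aγH² = 0.5×0.2887×125.2×28.5² = 14680 lb/ft, acting at H/3 = 9.500 ft above the base.
FS_sliding = μW / P_a = 0.5×63270 / 14680 = 2.155.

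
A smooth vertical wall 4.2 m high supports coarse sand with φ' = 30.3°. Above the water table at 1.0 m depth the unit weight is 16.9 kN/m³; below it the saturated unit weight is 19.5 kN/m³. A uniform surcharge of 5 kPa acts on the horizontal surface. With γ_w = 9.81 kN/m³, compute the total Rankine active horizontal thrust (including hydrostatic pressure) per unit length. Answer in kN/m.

94.1 kN/m

K_a = tan²(45° − φ/2) = 0.3293.
γ' = 19.5 − 9.81 = 9.690 kN/m³. h₂ = H − d_w = 3.2 m.
σ'_h: at surface K_a·q = 1.647; at WT K_a(q+γd_w) = 7.212; at base K_a(q+γd_w+γ'h₂) = 17.42 kPa.
P₁ = ½(1.647+7.212)×1.0 = 4.429; P₂ = ½(7.212+17.42)×3.2 = 39.42; P_w = ½γ_w h₂² = 50.23.
Total = 4.429+39.42+50.23 = 94.07 kN/m.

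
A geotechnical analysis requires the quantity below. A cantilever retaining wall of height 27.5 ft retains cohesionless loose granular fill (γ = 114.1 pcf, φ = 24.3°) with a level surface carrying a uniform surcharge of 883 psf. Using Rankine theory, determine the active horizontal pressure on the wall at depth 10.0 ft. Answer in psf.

844 psf

K_a = (1 − sin φ)/(1 + sin φ) = 0.4169.
σ_v = γz + q = 114.1 × 10.0 + 883 = 2024 psf.
σ_h = K_a σ_v = 0.4169 × 2024 = 843.8 psf.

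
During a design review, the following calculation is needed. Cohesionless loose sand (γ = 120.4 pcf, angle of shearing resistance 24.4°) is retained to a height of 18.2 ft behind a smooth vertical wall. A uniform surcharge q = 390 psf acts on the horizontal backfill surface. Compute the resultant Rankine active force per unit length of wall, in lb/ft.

11200 lb/ft

K_a = tan²(45° − φ/2) = 0.4153.
Soil triangle: ½ K_a γ H² = 0.5×0.4153×120.4×18.2² = 8282 lb/ft.
Surcharge rectangle: K_a q H = 0.4153×390×18.2 = 2948 lb/ft.
Total = 8282 + 2948 = 11230 lb/ft.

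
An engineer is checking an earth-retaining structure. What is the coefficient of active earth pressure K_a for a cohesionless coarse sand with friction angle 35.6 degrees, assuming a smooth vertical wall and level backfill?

0.264

K_a = tan²(45° − φ/2) = tan²(27.20°) = 0.2641.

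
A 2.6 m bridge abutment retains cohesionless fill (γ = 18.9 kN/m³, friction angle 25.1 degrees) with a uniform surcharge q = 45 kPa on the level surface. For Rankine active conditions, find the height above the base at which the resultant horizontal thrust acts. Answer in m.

1.15 m

K_a = 0.4043.
Triangular part P₁ = ½K_aγH² = 25.83 at H/3 = 0.8667 m; rectangular part P₂ = K_a q H = 47.30 at H/2 = 1.300 m.
ȳ = (P₁·0.8667 + P₂·1.300)/(P₁+P₂) = 1.147 m.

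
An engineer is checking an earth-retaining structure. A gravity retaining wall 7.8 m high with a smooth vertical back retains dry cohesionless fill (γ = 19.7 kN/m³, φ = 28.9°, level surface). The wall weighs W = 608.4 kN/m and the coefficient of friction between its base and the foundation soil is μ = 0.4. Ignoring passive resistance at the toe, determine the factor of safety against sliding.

1.17

K_a = tan²(45° − 28.9°/2) = 0.3484.
P_a = ½K_aγH² = 0.5×0.3484×19.7×7.8² = 208.8 kN/m, acting at H/3 = 2.600 m above the base.
FS_sliding = μW / P_a = 0.4×608.4 / 208.8 = 1.166.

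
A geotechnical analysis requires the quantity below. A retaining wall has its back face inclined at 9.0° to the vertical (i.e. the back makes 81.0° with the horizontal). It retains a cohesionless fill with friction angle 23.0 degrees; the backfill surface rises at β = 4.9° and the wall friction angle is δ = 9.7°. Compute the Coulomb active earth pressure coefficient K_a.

0.504

K_a = sin²(α+φ) / [sin²α · sin(α−δ) · (1 + √{sin(φ+δ)sin(φ−β) / (sin(α−δ)sin(α+β))})²].
With α = 81.0°, φ = 23.0°, δ = 9.7°, β = 4.9°: K_a = 0.5042.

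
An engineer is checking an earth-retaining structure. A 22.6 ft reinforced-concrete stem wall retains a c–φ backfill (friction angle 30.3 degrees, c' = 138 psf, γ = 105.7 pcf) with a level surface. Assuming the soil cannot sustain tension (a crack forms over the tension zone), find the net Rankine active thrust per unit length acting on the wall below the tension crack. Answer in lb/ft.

K_a = 0.3293; √K_a = 0.5739.
Tension-crack depth z_c = 2c/(γ√K_a) = 2×138/(105.7×0.5739) = 4.550 ft.
σ_a at base = K_a γ H − 2c√K_a = 0.3293×105.7×22.6 − 2×138×0.5739 = 628.3 psf.
P_a = ½ × 628.3 × (H − z_c) = 0.5×628.3×18.05 = 5670 lb/ft.

5670 lb/ft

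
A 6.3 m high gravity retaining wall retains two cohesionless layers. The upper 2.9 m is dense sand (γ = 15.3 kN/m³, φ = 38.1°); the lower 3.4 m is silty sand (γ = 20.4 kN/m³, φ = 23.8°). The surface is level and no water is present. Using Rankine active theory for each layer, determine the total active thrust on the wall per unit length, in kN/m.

129 kN/m

K_a1 = tan²(45°−38.1°/2) = 0.2368; K_a2 = tan²(45°−23.8°/2) = 0.4250.
Layer 1: σ at base = K_a1 γ₁ h₁ = 10.51 kPa; P₁ = ½×10.51×2.9 = 15.24.
Layer 2: σ_v at top = γ₁h₁ = 44.37; σ_h top = K_a2×44.37 = 18.86; σ_h base = K_a2×(44.37+20.4×3.4) = 48.33.
P₂ = ½(18.86+48.33)×3.4 = 114.2. Total P_a = 15.24+114.2 = 129.5 kN/m.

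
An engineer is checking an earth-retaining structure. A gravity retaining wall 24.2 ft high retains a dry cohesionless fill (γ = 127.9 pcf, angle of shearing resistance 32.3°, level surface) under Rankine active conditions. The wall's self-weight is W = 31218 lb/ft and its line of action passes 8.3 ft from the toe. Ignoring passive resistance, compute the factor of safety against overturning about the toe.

K_a = tan²(45° − 32.3°/2) = 0.3035.
P_a = ½K_aγH² = 0.5×0.3035×127.9×24.2² = 11370 lb/ft, acting at H/3 = 8.067 ft above the base.
Overturning moment M_o = P_a × H/3 = 11370 × 8.067 = 91680.
Resisting moment M_r = W × 8.3 = 31218 × 8.3 = 259100.
FS_overturning = M_r/M_o = 259100/91680 = 2.826.

2.83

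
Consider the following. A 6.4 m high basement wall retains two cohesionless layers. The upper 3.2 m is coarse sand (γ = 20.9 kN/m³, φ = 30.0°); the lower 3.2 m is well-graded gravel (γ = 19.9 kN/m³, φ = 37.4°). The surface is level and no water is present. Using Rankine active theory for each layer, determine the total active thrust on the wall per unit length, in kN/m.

113 kN/m

K_a1 = tan²(45°−30.0°/2) = 0.3333; K_a2 = tan²(45°−37.4°/2) = 0.2443.
Layer 1: σ at base = K_a1 γ₁ h₁ = 22.29 kPa; P₁ = ½×22.29×3.2 = 35.67.
Layer 2: σ_v at top = γ₁h₁ = 66.88; σ_h top = K_a2×66.88 = 16.34; σ_h base = K_a2×(66.88+19.9×3.2) = 31.89.
P₂ = ½(16.34+31.89)×3.2 = 77.16. Total P_a = 35.67+77.16 = 112.8 kN/m.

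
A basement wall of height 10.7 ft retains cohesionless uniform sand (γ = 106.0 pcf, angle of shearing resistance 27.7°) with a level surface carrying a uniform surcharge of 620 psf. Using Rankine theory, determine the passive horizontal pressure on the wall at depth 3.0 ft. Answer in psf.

K_p = (1 + sin φ)/(1 − sin φ) = 2.737.
σ_v = γz + q = 106.0 × 3.0 + 620 = 938.0 psf.
σ_h = K_p σ_v = 2.737 × 938.0 = 2568 psf.

2570 psf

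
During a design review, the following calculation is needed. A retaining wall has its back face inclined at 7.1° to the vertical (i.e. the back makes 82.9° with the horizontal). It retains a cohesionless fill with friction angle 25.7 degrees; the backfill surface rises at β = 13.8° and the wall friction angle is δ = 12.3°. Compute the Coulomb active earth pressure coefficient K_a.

0.517

K_a = sin²(α+φ) / [sin²α · sin(α−δ) · (1 + √{sin(φ+δ)sin(φ−β) / (sin(α−δ)sin(α+β))})²].
With α = 82.9°, φ = 25.7°, δ = 12.3°, β = 13.8°: K_a = 0.5167.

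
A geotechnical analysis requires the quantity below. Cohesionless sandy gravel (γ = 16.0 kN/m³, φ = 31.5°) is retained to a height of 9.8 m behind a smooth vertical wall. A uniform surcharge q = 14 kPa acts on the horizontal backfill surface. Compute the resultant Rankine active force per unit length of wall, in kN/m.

K_a = tan²(45° − φ/2) = 0.3136.
Soil triangle: ½ K_a γ H² = 0.5×0.3136×16.0×9.8² = 241.0 kN/m.
Surcharge rectangle: K_a q H = 0.3136×14×9.8 = 43.03 kN/m.
Total = 241.0 + 43.03 = 284.0 kN/m.

284 kN/m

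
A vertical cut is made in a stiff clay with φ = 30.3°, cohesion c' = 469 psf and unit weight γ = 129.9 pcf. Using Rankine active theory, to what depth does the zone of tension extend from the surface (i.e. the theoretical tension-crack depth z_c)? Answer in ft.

K_a = tan²(45° − 30.3°/2) = 0.3293; √K_a = 0.5739.
The active pressure is zero where K_a γ z = 2c√K_a, so z_c = 2c/(γ√K_a) = 2×469/(129.9×0.5739) = 12.58 ft.

12.6 ft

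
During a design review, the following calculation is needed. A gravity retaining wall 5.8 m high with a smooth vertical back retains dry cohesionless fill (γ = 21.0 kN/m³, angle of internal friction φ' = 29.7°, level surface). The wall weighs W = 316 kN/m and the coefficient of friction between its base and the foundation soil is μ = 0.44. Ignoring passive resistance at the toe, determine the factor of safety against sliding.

1.17

K_a = tan²(45° − 29.7°/2) = 0.3374.
P_a = ½K_aγH² = 0.5×0.3374×21.0×5.8² = 119.2 kN/m, acting at H/3 = 1.933 m above the base.
FS_sliding = μW / P_a = 0.44×316 / 119.2 = 1.167.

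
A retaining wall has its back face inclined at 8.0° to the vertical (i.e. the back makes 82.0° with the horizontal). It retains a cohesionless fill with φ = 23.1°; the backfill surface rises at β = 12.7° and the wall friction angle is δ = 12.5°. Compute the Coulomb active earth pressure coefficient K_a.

0.569

K_a = sin²(α+φ) / [sin²α · sin(α−δ) · (1 + √{sin(φ+δ)sin(φ−β) / (sin(α−δ)sin(α+β))})²].
With α = 82.0°, φ = 23.1°, δ = 12.5°, β = 12.7°: K_a = 0.5690.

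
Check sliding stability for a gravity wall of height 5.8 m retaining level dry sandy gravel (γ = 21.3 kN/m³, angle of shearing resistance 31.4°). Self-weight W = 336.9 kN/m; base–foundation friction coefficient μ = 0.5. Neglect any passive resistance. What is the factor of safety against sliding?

K_a = tan²(45° − 31.4°/2) = 0.3149.
P_a = ½K_aγH² = 0.5×0.3149×21.3×5.8² = 112.8 kN/m, acting at H/3 = 1.933 m above the base.
FS_sliding = μW / P_a = 0.5×336.9 / 112.8 = 1.493.

1.49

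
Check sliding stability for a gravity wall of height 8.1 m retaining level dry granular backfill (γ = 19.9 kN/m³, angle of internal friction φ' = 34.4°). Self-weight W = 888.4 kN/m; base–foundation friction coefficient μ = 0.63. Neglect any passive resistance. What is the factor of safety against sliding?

3.08

K_a = tan²(45° − 34.4°/2) = 0.2780.
P_a = ½K_aγH² = 0.5×0.2780×19.9×8.1² = 181.5 kN/m, acting at H/3 = 2.700 m above the base.
FS_sliding = μW / P_a = 0.63×888.4 / 181.5 = 3.084.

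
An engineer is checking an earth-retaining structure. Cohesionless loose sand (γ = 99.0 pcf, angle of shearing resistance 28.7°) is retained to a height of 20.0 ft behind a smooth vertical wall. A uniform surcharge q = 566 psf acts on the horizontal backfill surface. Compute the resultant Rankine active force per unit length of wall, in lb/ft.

K_a = tan²(45° − φ/2) = 0.3511.
Soil triangle: ½ K_a γ H² = 0.5×0.3511×99.0×20.0² = 6953 lb/ft.
Surcharge rectangle: K_a q H = 0.3511×566×20.0 = 3975 lb/ft.
Total = 6953 + 3975 = 10930 lb/ft.

10900 lb/ft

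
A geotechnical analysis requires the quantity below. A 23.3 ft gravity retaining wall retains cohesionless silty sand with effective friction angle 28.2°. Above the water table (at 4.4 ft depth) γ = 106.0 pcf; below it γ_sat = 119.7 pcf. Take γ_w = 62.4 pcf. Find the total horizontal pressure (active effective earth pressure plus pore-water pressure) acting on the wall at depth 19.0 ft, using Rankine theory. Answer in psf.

K_a = (1 − sin φ)/(1 + sin φ) = 0.3582.
γ' = 119.7 − 62.4 = 57.30 pcf.
Effective vertical stress at 19.0 ft: σ'_v = 106.0×4.4 + 57.30×14.6 = 1303 psf.
σ'_h = K_a σ'_v = 0.3582 × 1303 = 466.7 psf; u = γ_w × 14.6 = 911.0 psf.
Total σ_h = 466.7 + 911.0 = 1378 psf.

1380 psf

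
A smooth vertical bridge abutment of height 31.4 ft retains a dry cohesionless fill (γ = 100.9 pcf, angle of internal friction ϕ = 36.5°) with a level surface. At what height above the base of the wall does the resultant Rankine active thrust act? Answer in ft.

K_a = 0.2541.
The pressure distribution is triangular, so the resultant acts at H/3 above the base = 31.4/3 = 10.47 ft.

10.5 ft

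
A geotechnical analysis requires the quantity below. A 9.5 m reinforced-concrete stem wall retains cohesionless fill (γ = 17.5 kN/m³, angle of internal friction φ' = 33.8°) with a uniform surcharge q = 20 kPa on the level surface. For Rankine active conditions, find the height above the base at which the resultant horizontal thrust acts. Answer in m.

K_a = 0.2851.
Triangular part P₁ = ½K_aγH² = 225.1 at H/3 = 3.167 m; rectangular part P₂ = K_a q H = 54.17 at H/2 = 4.750 m.
ȳ = (P₁·3.167 + P₂·4.750)/(P₁+P₂) = 3.474 m.

3.47 m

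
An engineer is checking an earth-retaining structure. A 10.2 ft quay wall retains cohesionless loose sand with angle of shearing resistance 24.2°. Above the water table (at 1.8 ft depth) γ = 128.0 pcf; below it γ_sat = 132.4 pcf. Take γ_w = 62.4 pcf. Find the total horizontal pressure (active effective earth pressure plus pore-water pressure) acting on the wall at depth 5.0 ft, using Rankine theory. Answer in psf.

K_a = (1 − sin φ)/(1 + sin φ) = 0.4185.
γ' = 132.4 − 62.4 = 70.00 pcf.
Effective vertical stress at 5.0 ft: σ'_v = 128.0×1.8 + 70.00×3.20 = 454.4 psf.
σ'_h = K_a σ'_v = 0.4185 × 454.4 = 190.2 psf; u = γ_w × 3.20 = 199.7 psf.
Total σ_h = 190.2 + 199.7 = 389.9 psf.

390 psf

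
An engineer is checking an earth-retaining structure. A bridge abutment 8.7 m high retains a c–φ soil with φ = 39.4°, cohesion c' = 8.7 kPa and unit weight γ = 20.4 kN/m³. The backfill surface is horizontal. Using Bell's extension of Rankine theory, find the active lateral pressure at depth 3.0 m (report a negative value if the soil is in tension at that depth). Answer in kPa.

K_a = (1 − sin φ)/(1 + sin φ) = 0.2234.
σ_a = K_a γ z − 2c√K_a = 0.2234×20.4×3.0 − 2×8.7×0.4727 = 5.450 kPa.

5.45 kPa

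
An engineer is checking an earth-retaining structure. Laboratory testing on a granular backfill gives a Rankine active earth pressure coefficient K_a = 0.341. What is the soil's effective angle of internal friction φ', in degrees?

K_a = tan²(45° − φ/2) ⇒ 45° − φ/2 = arctan(√0.341) = 30.28°.
φ = 2(45° − 30.28°) = 29.43°.

29.4°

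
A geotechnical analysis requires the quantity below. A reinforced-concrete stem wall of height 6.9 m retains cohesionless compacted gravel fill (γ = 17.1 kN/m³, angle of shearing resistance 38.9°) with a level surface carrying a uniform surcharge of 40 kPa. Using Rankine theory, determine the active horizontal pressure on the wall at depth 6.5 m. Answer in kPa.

34.5 kPa

K_a = (1 − sin φ)/(1 + sin φ) = 0.2285.
σ_v = γz + q = 17.1 × 6.5 + 40 = 151.2 kPa.
σ_h = K_a σ_v = 0.2285 × 151.2 = 34.54 kPa.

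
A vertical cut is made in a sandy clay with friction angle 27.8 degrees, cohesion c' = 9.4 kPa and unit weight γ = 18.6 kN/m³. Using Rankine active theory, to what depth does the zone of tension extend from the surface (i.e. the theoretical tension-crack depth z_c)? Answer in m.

1.68 m

K_a = tan²(45° − 27.8°/2) = 0.3639; √K_a = 0.6032.
The active pressure is zero where K_a γ z = 2c√K_a, so z_c = 2c/(γ√K_a) = 2×9.4/(18.6×0.6032) = 1.676 m.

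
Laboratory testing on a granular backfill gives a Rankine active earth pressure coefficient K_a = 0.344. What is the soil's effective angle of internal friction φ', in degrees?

29.2°

K_a = tan²(45° − φ/2) ⇒ 45° − φ/2 = arctan(√0.344) = 30.39°.
φ = 2(45° − 30.39°) = 29.22°.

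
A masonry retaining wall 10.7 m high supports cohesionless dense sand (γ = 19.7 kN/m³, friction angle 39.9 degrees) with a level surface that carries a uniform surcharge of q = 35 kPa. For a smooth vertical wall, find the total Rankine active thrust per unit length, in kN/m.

328 kN/m

K_a = tan²(45° − φ/2) = 0.2184.
Soil triangle: ½ K_a γ H² = 0.5×0.2184×19.7×10.7² = 246.3 kN/m.
Surcharge rectangle: K_a q H = 0.2184×35×10.7 = 81.80 kN/m.
Total = 246.3 + 81.80 = 328.1 kN/m.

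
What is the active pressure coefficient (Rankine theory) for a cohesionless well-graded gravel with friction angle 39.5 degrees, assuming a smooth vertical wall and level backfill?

K_a = (1 − sin φ)/(1 + sin φ) = (1 − sin 39.5°)/(1 + sin 39.5°) = 0.2224.

0.222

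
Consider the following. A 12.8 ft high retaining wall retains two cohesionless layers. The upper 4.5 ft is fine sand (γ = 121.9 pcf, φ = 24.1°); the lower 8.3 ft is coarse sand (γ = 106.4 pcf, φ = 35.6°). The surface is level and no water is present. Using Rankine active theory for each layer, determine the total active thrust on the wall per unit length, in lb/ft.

K_a1 = tan²(45°−24.1°/2) = 0.4201; K_a2 = tan²(45°−35.6°/2) = 0.2641.
Layer 1: σ at base = K_a1 γ₁ h₁ = 230.5 psf; P₁ = ½×230.5×4.5 = 518.5.
Layer 2: σ_v at top = γ₁h₁ = 548.6; σ_h top = K_a2×548.6 = 144.9; σ_h base = K_a2×(548.6+106.4×8.3) = 378.1.
P₂ = ½(144.9+378.1)×8.3 = 2171. Total P_a = 518.5+2171 = 2689 lb/ft.

2690 lb/ft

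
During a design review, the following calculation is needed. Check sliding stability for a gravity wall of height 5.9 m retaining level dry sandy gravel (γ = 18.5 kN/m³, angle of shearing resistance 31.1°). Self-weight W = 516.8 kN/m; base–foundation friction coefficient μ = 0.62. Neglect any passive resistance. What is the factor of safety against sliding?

3.12

K_a = tan²(45° − 31.1°/2) = 0.3188.
P_a = ½K_aγH² = 0.5×0.3188×18.5×5.9² = 102.7 kN/m, acting at H/3 = 1.967 m above the base.
FS_sliding = μW / P_a = 0.62×516.8 / 102.7 = 3.121.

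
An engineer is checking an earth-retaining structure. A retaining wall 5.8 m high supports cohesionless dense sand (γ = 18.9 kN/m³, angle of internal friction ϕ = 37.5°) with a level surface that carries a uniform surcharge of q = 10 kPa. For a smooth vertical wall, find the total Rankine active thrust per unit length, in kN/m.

91.4 kN/m

K_a = tan²(45° − φ/2) = 0.2432.
Soil triangle: ½ K_a γ H² = 0.5×0.2432×18.9×5.8² = 77.31 kN/m.
Surcharge rectangle: K_a q H = 0.2432×10×5.8 = 14.11 kN/m.
Total = 77.31 + 14.11 = 91.42 kN/m.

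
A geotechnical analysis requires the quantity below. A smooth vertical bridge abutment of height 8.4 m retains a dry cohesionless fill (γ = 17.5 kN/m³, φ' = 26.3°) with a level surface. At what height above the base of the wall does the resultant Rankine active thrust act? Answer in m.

K_a = 0.3859.
The pressure distribution is triangular, so the resultant acts at H/3 above the base = 8.4/3 = 2.800 m.

2.80 m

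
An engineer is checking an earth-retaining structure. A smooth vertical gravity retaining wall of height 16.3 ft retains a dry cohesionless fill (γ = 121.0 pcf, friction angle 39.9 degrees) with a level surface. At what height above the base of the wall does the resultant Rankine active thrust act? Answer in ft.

K_a = 0.2184.
The pressure distribution is triangular, so the resultant acts at H/3 above the base = 16.3/3 = 5.433 ft.

5.43 ft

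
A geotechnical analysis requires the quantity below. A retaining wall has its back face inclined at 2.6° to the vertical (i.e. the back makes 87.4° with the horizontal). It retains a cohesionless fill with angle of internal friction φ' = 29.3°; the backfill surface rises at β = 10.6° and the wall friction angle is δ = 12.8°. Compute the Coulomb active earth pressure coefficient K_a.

K_a = sin²(α+φ) / [sin²α · sin(α−δ) · (1 + √{sin(φ+δ)sin(φ−β) / (sin(α−δ)sin(α+β))})²].
With α = 87.4°, φ = 29.3°, δ = 12.8°, β = 10.6°: K_a = 0.3816.

0.382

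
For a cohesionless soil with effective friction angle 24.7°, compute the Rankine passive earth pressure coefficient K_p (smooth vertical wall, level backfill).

2.44

K_p = (1 + sin φ)/(1 − sin φ) = tan²(45° + 24.7°/2) = 2.436.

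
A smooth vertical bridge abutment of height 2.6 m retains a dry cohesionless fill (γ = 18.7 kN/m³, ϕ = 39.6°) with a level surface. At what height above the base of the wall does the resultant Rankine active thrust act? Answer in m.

0.867 m

K_a = 0.2214.
The pressure distribution is triangular, so the resultant acts at H/3 above the base = 2.6/3 = 0.8667 m.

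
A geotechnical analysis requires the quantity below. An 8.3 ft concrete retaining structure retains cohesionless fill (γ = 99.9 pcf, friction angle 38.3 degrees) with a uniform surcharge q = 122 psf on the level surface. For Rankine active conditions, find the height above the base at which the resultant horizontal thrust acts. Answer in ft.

K_a = 0.2347.
Triangular part P₁ = ½K_aγH² = 807.7 at H/3 = 2.767 ft; rectangular part P₂ = K_a q H = 237.7 at H/2 = 4.150 ft.
ȳ = (P₁·2.767 + P₂·4.150)/(P₁+P₂) = 3.081 ft.

3.08 ft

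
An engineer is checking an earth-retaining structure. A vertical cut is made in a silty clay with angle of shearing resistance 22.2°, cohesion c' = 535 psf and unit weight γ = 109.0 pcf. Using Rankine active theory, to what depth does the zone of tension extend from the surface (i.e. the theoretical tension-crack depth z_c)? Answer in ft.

14.6 ft

K_a = tan²(45° − 22.2°/2) = 0.4515; √K_a = 0.6720.
The active pressure is zero where K_a γ z = 2c√K_a, so z_c = 2c/(γ√K_a) = 2×535/(109.0×0.6720) = 14.61 ft.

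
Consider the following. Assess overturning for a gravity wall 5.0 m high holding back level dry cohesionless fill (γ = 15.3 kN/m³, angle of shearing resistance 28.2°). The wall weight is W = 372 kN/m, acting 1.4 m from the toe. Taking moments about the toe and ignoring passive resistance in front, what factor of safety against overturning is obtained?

4.56

K_a = tan²(45° − 28.2°/2) = 0.3582.
P_a = ½K_aγH² = 0.5×0.3582×15.3×5.0² = 68.50 kN/m, acting at H/3 = 1.667 m above the base.
Overturning moment M_o = P_a × H/3 = 68.50 × 1.667 = 114.2.
Resisting moment M_r = W × 1.4 = 372 × 1.4 = 520.8.
FS_overturning = M_r/M_o = 520.8/114.2 = 4.562.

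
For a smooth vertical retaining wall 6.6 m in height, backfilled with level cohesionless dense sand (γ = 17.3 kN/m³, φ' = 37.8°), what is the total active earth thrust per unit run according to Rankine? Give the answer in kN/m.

90.4 kN/m

K_a = tan²(45° − φ/2) = 0.2400.
P_a = ½ K_a γ H² = 0.5 × 0.2400 × 17.3 × 6.6² = 90.43 kN/m.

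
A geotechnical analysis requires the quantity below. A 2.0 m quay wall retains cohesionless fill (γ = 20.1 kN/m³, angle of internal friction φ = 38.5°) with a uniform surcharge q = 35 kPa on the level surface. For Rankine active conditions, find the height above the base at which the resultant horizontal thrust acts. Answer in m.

K_a = 0.2327.
Triangular part P₁ = ½K_aγH² = 9.353 at H/3 = 0.6667 m; rectangular part P₂ = K_a q H = 16.29 at H/2 = 1.000 m.
ȳ = (P₁·0.6667 + P₂·1.000)/(P₁+P₂) = 0.8784 m.

0.878 m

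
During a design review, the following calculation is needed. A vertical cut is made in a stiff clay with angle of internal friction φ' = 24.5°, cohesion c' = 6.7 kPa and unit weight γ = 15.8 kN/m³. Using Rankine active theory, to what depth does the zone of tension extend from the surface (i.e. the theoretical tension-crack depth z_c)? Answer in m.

1.32 m

K_a = tan²(45° − 24.5°/2) = 0.4137; √K_a = 0.6432.
The active pressure is zero where K_a γ z = 2c√K_a, so z_c = 2c/(γ√K_a) = 2×6.7/(15.8×0.6432) = 1.319 m.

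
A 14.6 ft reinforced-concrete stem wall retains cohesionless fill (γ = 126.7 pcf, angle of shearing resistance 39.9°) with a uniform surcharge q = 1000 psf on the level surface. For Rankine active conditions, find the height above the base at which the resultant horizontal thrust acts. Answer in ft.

K_a = 0.2184.
Triangular part P₁ = ½K_aγH² = 2950 at H/3 = 4.867 ft; rectangular part P₂ = K_a q H = 3189 at H/2 = 7.300 ft.
ȳ = (P₁·4.867 + P₂·7.300)/(P₁+P₂) = 6.131 ft.

6.13 ft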